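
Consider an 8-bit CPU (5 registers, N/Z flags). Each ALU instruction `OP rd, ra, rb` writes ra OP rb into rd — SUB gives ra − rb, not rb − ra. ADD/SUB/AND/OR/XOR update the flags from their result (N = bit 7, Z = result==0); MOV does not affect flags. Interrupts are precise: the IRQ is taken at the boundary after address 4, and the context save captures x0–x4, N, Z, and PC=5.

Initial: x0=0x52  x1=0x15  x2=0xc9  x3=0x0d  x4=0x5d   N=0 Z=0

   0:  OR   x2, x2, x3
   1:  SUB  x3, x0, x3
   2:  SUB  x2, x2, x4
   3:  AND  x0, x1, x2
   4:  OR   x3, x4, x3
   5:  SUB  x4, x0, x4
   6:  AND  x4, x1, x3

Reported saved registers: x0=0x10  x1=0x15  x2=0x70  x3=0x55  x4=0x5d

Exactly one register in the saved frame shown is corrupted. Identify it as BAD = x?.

after  0: x0=0x52 x1=0x15 x2=0xcd x3=0x0d x4=0x5d  N=1 Z=0
after  1: x0=0x52 x1=0x15 x2=0xcd x3=0x45 x4=0x5d  N=0 Z=0
after  2: x0=0x52 x1=0x15 x2=0x70 x3=0x45 x4=0x5d  N=0 Z=0
after  3: x0=0x10 x1=0x15 x2=0x70 x3=0x45 x4=0x5d  N=0 Z=0
after  4: x0=0x10 x1=0x15 x2=0x70 x3=0x5d x4=0x5d  N=0 Z=0
-- IRQ taken; context saved, return-PC = 5 --
mismatch: x3: reported 0x55 vs actual 0x5d

BAD = x3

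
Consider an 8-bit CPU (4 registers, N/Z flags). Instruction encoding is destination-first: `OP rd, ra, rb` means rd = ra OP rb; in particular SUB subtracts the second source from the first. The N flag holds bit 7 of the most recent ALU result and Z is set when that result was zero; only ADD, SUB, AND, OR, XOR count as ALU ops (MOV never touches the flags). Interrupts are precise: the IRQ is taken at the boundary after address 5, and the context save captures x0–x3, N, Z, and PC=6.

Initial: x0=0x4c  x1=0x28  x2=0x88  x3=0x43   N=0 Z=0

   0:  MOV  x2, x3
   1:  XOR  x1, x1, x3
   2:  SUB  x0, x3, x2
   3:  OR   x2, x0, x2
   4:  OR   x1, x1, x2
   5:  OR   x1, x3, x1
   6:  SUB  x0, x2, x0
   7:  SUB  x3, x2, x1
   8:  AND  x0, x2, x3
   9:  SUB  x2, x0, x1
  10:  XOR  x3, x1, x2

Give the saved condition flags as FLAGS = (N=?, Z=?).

FLAGS = (N=0, Z=0)

after  0: x0=0x4c x1=0x28 x2=0x43 x3=0x43  N=0 Z=0
after  1: x0=0x4c x1=0x6b x2=0x43 x3=0x43  N=0 Z=0
after  2: x0=0x00 x1=0x6b x2=0x43 x3=0x43  N=0 Z=1
after  3: x0=0x00 x1=0x6b x2=0x43 x3=0x43  N=0 Z=0
after  4: x0=0x00 x1=0x6b x2=0x43 x3=0x43  N=0 Z=0
after  5: x0=0x00 x1=0x6b x2=0x43 x3=0x43  N=0 Z=0
-- IRQ taken; context saved, return-PC = 6 --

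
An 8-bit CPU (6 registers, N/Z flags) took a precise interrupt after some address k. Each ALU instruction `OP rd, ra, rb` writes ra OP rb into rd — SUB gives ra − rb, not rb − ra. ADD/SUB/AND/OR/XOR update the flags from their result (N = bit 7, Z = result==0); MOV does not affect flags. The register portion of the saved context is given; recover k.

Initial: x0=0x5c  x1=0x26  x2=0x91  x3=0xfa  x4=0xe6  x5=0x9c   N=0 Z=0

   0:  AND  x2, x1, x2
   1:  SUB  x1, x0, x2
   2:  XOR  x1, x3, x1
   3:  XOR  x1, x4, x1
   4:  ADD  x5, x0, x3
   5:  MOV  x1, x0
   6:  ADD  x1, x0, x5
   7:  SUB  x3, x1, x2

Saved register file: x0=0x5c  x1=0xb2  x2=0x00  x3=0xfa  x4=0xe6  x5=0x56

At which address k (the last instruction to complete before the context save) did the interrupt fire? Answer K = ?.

K = 6

after  0: x0=0x5c x1=0x26 x2=0x00 x3=0xfa x4=0xe6 x5=0x9c  N=0 Z=1
after  1: x0=0x5c x1=0x5c x2=0x00 x3=0xfa x4=0xe6 x5=0x9c  N=0 Z=0
after  2: x0=0x5c x1=0xa6 x2=0x00 x3=0xfa x4=0xe6 x5=0x9c  N=1 Z=0
after  3: x0=0x5c x1=0x40 x2=0x00 x3=0xfa x4=0xe6 x5=0x9c  N=0 Z=0
after  4: x0=0x5c x1=0x40 x2=0x00 x3=0xfa x4=0xe6 x5=0x56  N=0 Z=0
after  5: x0=0x5c x1=0x5c x2=0x00 x3=0xfa x4=0xe6 x5=0x56  N=0 Z=0
after  6: x0=0x5c x1=0xb2 x2=0x00 x3=0xfa x4=0xe6 x5=0x56  N=1 Z=0
-- IRQ taken; context saved, return-PC = 7 --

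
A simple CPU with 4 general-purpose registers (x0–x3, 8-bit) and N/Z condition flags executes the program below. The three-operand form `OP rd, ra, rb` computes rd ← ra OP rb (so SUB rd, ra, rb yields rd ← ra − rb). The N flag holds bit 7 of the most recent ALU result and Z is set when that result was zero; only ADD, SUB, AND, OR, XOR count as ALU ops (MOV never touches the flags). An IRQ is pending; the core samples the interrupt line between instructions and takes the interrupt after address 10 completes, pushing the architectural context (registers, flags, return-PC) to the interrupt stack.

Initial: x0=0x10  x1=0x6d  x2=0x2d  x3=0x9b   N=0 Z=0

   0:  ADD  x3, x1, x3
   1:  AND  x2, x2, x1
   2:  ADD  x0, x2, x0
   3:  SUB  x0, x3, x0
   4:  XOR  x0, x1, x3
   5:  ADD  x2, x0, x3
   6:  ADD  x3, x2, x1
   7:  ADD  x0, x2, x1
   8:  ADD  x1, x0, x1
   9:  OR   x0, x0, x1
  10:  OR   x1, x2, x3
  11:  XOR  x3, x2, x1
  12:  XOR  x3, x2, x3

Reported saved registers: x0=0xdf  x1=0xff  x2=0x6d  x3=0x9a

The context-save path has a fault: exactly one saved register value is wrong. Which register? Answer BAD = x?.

after  0: x0=0x10 x1=0x6d x2=0x2d x3=0x08  N=0 Z=0
after  1: x0=0x10 x1=0x6d x2=0x2d x3=0x08  N=0 Z=0
after  2: x0=0x3d x1=0x6d x2=0x2d x3=0x08  N=0 Z=0
after  3: x0=0xcb x1=0x6d x2=0x2d x3=0x08  N=1 Z=0
after  4: x0=0x65 x1=0x6d x2=0x2d x3=0x08  N=0 Z=0
after  5: x0=0x65 x1=0x6d x2=0x6d x3=0x08  N=0 Z=0
after  6: x0=0x65 x1=0x6d x2=0x6d x3=0xda  N=1 Z=0
after  7: x0=0xda x1=0x6d x2=0x6d x3=0xda  N=1 Z=0
after  8: x0=0xda x1=0x47 x2=0x6d x3=0xda  N=0 Z=0
after  9: x0=0xdf x1=0x47 x2=0x6d x3=0xda  N=1 Z=0
after 10: x0=0xdf x1=0xff x2=0x6d x3=0xda  N=1 Z=0
-- IRQ taken; context saved, return-PC = 11 --
mismatch: x3: reported 0x9a vs actual 0xda

BAD = x3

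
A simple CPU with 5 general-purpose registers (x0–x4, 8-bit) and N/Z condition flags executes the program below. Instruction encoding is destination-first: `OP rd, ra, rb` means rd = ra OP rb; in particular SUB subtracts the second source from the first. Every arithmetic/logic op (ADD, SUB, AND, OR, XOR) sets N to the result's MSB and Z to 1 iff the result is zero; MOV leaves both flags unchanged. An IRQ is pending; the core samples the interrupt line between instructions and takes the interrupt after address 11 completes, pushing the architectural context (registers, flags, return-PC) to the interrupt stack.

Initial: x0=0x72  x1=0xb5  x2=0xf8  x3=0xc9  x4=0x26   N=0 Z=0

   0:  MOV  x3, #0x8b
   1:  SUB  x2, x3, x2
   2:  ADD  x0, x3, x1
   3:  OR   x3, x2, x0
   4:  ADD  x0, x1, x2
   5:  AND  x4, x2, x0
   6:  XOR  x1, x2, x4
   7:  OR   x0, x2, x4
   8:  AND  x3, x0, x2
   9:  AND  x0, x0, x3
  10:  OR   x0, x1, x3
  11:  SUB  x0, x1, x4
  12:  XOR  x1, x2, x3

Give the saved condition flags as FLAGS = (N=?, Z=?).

FLAGS = (N=1, Z=0)

after  0: x0=0x72 x1=0xb5 x2=0xf8 x3=0x8b x4=0x26  N=0 Z=0
after  1: x0=0x72 x1=0xb5 x2=0x93 x3=0x8b x4=0x26  N=1 Z=0
after  2: x0=0x40 x1=0xb5 x2=0x93 x3=0x8b x4=0x26  N=0 Z=0
after  3: x0=0x40 x1=0xb5 x2=0x93 x3=0xd3 x4=0x26  N=1 Z=0
after  4: x0=0x48 x1=0xb5 x2=0x93 x3=0xd3 x4=0x26  N=0 Z=0
after  5: x0=0x48 x1=0xb5 x2=0x93 x3=0xd3 x4=0x00  N=0 Z=1
after  6: x0=0x48 x1=0x93 x2=0x93 x3=0xd3 x4=0x00  N=1 Z=0
after  7: x0=0x93 x1=0x93 x2=0x93 x3=0xd3 x4=0x00  N=1 Z=0
after  8: x0=0x93 x1=0x93 x2=0x93 x3=0x93 x4=0x00  N=1 Z=0
after  9: x0=0x93 x1=0x93 x2=0x93 x3=0x93 x4=0x00  N=1 Z=0
after 10: x0=0x93 x1=0x93 x2=0x93 x3=0x93 x4=0x00  N=1 Z=0
after 11: x0=0x93 x1=0x93 x2=0x93 x3=0x93 x4=0x00  N=1 Z=0
-- IRQ taken; context saved, return-PC = 12 --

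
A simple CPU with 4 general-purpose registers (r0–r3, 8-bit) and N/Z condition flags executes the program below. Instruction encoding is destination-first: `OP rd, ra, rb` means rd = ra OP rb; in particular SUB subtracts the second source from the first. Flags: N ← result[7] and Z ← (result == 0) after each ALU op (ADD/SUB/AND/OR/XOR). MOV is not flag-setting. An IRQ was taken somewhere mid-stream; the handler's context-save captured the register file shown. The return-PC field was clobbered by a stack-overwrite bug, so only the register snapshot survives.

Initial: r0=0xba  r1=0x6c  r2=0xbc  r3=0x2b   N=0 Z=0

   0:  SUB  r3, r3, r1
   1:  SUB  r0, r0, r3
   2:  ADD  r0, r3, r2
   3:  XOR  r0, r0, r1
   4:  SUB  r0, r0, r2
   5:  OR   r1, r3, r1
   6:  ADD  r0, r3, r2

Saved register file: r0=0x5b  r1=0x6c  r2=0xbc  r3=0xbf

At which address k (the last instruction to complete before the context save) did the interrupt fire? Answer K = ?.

K = 4

after  0: r0=0xba r1=0x6c r2=0xbc r3=0xbf  N=1 Z=0
after  1: r0=0xfb r1=0x6c r2=0xbc r3=0xbf  N=1 Z=0
after  2: r0=0x7b r1=0x6c r2=0xbc r3=0xbf  N=0 Z=0
after  3: r0=0x17 r1=0x6c r2=0xbc r3=0xbf  N=0 Z=0
after  4: r0=0x5b r1=0x6c r2=0xbc r3=0xbf  N=0 Z=0
-- IRQ taken; context saved, return-PC = 5 --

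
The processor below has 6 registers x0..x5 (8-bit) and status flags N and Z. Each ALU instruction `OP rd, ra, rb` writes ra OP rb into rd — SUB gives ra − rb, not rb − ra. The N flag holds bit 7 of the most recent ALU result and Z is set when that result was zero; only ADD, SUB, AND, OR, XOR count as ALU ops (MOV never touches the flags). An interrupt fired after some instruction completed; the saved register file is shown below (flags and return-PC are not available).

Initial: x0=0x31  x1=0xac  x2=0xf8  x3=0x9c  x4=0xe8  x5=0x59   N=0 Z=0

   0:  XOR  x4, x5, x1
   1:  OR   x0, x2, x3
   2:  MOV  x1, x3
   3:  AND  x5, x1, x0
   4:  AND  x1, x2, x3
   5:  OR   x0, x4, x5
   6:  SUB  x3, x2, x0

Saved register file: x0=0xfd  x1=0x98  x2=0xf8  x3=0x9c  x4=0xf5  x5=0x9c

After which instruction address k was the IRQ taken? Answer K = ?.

K = 5

after  0: x0=0x31 x1=0xac x2=0xf8 x3=0x9c x4=0xf5 x5=0x59  N=1 Z=0
after  1: x0=0xfc x1=0xac x2=0xf8 x3=0x9c x4=0xf5 x5=0x59  N=1 Z=0
after  2: x0=0xfc x1=0x9c x2=0xf8 x3=0x9c x4=0xf5 x5=0x59  N=1 Z=0
after  3: x0=0xfc x1=0x9c x2=0xf8 x3=0x9c x4=0xf5 x5=0x9c  N=1 Z=0
after  4: x0=0xfc x1=0x98 x2=0xf8 x3=0x9c x4=0xf5 x5=0x9c  N=1 Z=0
after  5: x0=0xfd x1=0x98 x2=0xf8 x3=0x9c x4=0xf5 x5=0x9c  N=1 Z=0
-- IRQ taken; context saved, return-PC = 6 --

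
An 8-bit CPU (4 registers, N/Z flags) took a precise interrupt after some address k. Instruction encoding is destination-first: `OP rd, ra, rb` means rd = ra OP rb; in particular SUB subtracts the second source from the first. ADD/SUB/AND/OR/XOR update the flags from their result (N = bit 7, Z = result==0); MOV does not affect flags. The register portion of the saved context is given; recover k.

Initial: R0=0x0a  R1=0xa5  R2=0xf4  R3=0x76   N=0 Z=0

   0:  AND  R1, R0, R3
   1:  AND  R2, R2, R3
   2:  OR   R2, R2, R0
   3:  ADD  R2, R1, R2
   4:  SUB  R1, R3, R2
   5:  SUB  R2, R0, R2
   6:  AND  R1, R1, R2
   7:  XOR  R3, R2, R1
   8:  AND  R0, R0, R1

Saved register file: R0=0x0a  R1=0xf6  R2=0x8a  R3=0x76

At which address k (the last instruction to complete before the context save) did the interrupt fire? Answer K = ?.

after  0: R0=0x0a R1=0x02 R2=0xf4 R3=0x76  N=0 Z=0
after  1: R0=0x0a R1=0x02 R2=0x74 R3=0x76  N=0 Z=0
after  2: R0=0x0a R1=0x02 R2=0x7e R3=0x76  N=0 Z=0
after  3: R0=0x0a R1=0x02 R2=0x80 R3=0x76  N=1 Z=0
after  4: R0=0x0a R1=0xf6 R2=0x80 R3=0x76  N=1 Z=0
after  5: R0=0x0a R1=0xf6 R2=0x8a R3=0x76  N=1 Z=0
-- IRQ taken; context saved, return-PC = 6 --

K = 5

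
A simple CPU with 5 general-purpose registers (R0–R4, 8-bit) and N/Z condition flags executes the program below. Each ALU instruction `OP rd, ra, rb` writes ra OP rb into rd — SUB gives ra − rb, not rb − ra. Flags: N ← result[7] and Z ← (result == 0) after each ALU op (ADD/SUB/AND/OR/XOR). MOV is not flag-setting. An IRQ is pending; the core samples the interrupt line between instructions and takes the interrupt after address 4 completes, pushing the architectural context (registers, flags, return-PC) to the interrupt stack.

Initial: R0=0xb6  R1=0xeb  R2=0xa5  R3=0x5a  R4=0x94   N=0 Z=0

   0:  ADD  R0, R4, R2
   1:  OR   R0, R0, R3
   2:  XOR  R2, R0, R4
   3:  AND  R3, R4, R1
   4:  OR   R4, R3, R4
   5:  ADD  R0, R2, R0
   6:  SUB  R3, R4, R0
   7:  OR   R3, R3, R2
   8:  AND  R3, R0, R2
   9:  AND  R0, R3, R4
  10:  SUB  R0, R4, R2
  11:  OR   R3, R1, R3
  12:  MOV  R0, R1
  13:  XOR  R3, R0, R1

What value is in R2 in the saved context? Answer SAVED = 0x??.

SAVED = 0xef

after  0: R0=0x39 R1=0xeb R2=0xa5 R3=0x5a R4=0x94  N=0 Z=0
after  1: R0=0x7b R1=0xeb R2=0xa5 R3=0x5a R4=0x94  N=0 Z=0
after  2: R0=0x7b R1=0xeb R2=0xef R3=0x5a R4=0x94  N=1 Z=0
after  3: R0=0x7b R1=0xeb R2=0xef R3=0x80 R4=0x94  N=1 Z=0
after  4: R0=0x7b R1=0xeb R2=0xef R3=0x80 R4=0x94  N=1 Z=0
-- IRQ taken; context saved, return-PC = 5 --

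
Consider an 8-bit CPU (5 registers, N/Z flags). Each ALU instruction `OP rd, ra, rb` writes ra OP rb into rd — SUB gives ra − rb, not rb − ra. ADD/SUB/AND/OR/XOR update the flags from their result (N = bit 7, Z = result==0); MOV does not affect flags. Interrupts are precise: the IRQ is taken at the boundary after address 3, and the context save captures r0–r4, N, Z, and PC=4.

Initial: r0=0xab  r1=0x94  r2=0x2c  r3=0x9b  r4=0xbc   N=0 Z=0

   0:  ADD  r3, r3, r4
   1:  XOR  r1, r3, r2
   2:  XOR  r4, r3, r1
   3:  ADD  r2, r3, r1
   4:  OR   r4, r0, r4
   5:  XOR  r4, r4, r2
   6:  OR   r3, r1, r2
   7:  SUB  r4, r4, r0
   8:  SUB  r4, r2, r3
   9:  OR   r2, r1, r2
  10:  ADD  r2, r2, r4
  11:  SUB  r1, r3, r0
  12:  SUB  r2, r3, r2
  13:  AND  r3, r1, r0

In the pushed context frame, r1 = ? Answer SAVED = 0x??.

after  0: r0=0xab r1=0x94 r2=0x2c r3=0x57 r4=0xbc  N=0 Z=0
after  1: r0=0xab r1=0x7b r2=0x2c r3=0x57 r4=0xbc  N=0 Z=0
after  2: r0=0xab r1=0x7b r2=0x2c r3=0x57 r4=0x2c  N=0 Z=0
after  3: r0=0xab r1=0x7b r2=0xd2 r3=0x57 r4=0x2c  N=1 Z=0
-- IRQ taken; context saved, return-PC = 4 --

SAVED = 0x7b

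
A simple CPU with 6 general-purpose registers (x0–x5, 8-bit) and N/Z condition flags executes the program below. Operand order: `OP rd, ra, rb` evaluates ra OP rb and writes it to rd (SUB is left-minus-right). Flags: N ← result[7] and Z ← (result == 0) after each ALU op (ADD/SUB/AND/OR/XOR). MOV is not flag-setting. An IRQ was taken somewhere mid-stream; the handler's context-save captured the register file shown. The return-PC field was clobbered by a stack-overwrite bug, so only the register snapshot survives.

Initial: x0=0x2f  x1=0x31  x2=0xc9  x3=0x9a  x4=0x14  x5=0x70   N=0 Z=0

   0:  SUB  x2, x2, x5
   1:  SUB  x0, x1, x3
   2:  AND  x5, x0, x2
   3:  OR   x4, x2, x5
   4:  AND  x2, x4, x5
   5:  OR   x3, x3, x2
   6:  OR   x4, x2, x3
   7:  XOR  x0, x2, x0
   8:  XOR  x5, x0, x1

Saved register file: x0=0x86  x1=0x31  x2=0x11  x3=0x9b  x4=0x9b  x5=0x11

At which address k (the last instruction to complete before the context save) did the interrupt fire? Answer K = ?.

K = 7

after  0: x0=0x2f x1=0x31 x2=0x59 x3=0x9a x4=0x14 x5=0x70  N=0 Z=0
after  1: x0=0x97 x1=0x31 x2=0x59 x3=0x9a x4=0x14 x5=0x70  N=1 Z=0
after  2: x0=0x97 x1=0x31 x2=0x59 x3=0x9a x4=0x14 x5=0x11  N=0 Z=0
after  3: x0=0x97 x1=0x31 x2=0x59 x3=0x9a x4=0x59 x5=0x11  N=0 Z=0
after  4: x0=0x97 x1=0x31 x2=0x11 x3=0x9a x4=0x59 x5=0x11  N=0 Z=0
after  5: x0=0x97 x1=0x31 x2=0x11 x3=0x9b x4=0x59 x5=0x11  N=1 Z=0
after  6: x0=0x97 x1=0x31 x2=0x11 x3=0x9b x4=0x9b x5=0x11  N=1 Z=0
after  7: x0=0x86 x1=0x31 x2=0x11 x3=0x9b x4=0x9b x5=0x11  N=1 Z=0
-- IRQ taken; context saved, return-PC = 8 --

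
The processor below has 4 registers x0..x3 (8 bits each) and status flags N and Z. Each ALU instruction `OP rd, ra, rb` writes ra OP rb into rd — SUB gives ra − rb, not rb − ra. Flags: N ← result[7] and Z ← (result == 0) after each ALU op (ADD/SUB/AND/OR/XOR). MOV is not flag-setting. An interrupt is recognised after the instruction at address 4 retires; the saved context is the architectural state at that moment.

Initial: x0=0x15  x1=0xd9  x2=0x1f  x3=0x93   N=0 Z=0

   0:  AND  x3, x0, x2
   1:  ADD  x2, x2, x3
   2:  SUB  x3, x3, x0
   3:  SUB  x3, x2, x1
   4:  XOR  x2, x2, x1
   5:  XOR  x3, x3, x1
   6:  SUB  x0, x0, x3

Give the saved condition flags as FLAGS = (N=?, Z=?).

after  0: x0=0x15 x1=0xd9 x2=0x1f x3=0x15  N=0 Z=0
after  1: x0=0x15 x1=0xd9 x2=0x34 x3=0x15  N=0 Z=0
after  2: x0=0x15 x1=0xd9 x2=0x34 x3=0x00  N=0 Z=1
after  3: x0=0x15 x1=0xd9 x2=0x34 x3=0x5b  N=0 Z=0
after  4: x0=0x15 x1=0xd9 x2=0xed x3=0x5b  N=1 Z=0
-- IRQ taken; context saved, return-PC = 5 --

FLAGS = (N=1, Z=0)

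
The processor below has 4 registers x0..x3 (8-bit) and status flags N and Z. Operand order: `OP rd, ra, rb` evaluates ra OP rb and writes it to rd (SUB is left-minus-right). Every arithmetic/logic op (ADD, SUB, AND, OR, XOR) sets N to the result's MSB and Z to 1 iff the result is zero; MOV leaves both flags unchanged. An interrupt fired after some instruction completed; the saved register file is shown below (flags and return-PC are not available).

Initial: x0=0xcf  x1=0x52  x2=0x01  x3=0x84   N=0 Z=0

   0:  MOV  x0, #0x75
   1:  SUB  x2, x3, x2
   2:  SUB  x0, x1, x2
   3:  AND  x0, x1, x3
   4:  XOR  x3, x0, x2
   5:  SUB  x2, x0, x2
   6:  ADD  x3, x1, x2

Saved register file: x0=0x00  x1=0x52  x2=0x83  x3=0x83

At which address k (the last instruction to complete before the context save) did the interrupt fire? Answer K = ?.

K = 4

after  0: x0=0x75 x1=0x52 x2=0x01 x3=0x84  N=0 Z=0
after  1: x0=0x75 x1=0x52 x2=0x83 x3=0x84  N=1 Z=0
after  2: x0=0xcf x1=0x52 x2=0x83 x3=0x84  N=1 Z=0
after  3: x0=0x00 x1=0x52 x2=0x83 x3=0x84  N=0 Z=1
after  4: x0=0x00 x1=0x52 x2=0x83 x3=0x83  N=1 Z=0
-- IRQ taken; context saved, return-PC = 5 --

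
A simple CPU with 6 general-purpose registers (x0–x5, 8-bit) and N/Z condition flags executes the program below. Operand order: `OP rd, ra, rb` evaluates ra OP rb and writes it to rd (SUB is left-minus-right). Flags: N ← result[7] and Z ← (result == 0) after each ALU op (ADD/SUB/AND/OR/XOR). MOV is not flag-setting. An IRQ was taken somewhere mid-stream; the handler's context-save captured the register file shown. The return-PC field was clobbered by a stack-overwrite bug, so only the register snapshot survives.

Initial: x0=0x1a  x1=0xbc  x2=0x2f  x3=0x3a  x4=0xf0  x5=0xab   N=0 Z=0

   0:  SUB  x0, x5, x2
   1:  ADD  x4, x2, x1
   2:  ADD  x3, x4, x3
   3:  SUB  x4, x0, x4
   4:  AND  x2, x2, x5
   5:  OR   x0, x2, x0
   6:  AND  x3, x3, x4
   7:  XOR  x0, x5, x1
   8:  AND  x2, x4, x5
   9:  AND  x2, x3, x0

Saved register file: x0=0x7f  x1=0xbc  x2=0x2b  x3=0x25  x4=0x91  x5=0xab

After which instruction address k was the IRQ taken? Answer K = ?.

K = 5

after  0: x0=0x7c x1=0xbc x2=0x2f x3=0x3a x4=0xf0 x5=0xab  N=0 Z=0
after  1: x0=0x7c x1=0xbc x2=0x2f x3=0x3a x4=0xeb x5=0xab  N=1 Z=0
after  2: x0=0x7c x1=0xbc x2=0x2f x3=0x25 x4=0xeb x5=0xab  N=0 Z=0
after  3: x0=0x7c x1=0xbc x2=0x2f x3=0x25 x4=0x91 x5=0xab  N=1 Z=0
after  4: x0=0x7c x1=0xbc x2=0x2b x3=0x25 x4=0x91 x5=0xab  N=0 Z=0
after  5: x0=0x7f x1=0xbc x2=0x2b x3=0x25 x4=0x91 x5=0xab  N=0 Z=0
-- IRQ taken; context saved, return-PC = 6 --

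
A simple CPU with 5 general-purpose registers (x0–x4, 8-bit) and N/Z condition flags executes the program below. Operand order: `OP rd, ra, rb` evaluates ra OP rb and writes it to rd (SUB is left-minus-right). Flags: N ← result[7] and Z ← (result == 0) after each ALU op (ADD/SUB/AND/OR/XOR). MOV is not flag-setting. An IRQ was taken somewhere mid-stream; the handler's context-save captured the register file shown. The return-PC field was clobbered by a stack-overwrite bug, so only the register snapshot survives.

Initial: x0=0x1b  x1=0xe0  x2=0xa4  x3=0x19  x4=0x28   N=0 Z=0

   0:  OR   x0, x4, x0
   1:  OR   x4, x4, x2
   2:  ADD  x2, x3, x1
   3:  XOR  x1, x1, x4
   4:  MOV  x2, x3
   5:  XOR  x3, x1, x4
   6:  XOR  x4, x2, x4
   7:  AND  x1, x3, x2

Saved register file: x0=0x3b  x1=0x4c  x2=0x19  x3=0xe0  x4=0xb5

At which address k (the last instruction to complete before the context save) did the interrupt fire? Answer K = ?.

K = 6

after  0: x0=0x3b x1=0xe0 x2=0xa4 x3=0x19 x4=0x28  N=0 Z=0
after  1: x0=0x3b x1=0xe0 x2=0xa4 x3=0x19 x4=0xac  N=1 Z=0
after  2: x0=0x3b x1=0xe0 x2=0xf9 x3=0x19 x4=0xac  N=1 Z=0
after  3: x0=0x3b x1=0x4c x2=0xf9 x3=0x19 x4=0xac  N=0 Z=0
after  4: x0=0x3b x1=0x4c x2=0x19 x3=0x19 x4=0xac  N=0 Z=0
after  5: x0=0x3b x1=0x4c x2=0x19 x3=0xe0 x4=0xac  N=1 Z=0
after  6: x0=0x3b x1=0x4c x2=0x19 x3=0xe0 x4=0xb5  N=1 Z=0
-- IRQ taken; context saved, return-PC = 7 --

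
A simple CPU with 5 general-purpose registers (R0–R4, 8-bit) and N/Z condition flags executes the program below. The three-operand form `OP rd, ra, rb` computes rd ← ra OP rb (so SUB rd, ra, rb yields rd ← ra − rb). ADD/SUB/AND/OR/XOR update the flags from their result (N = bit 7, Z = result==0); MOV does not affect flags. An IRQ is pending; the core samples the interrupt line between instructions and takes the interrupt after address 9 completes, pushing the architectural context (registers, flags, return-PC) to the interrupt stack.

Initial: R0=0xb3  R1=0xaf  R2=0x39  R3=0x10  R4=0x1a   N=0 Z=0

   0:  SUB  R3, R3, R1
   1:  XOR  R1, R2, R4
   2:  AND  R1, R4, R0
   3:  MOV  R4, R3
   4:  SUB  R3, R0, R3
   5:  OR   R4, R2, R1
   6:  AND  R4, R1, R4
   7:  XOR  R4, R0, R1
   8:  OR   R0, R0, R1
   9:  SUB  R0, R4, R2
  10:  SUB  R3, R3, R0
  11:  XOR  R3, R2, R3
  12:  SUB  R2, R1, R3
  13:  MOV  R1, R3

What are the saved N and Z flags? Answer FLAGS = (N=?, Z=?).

FLAGS = (N=0, Z=0)

after  0: R0=0xb3 R1=0xaf R2=0x39 R3=0x61 R4=0x1a  N=0 Z=0
after  1: R0=0xb3 R1=0x23 R2=0x39 R3=0x61 R4=0x1a  N=0 Z=0
after  2: R0=0xb3 R1=0x12 R2=0x39 R3=0x61 R4=0x1a  N=0 Z=0
after  3: R0=0xb3 R1=0x12 R2=0x39 R3=0x61 R4=0x61  N=0 Z=0
after  4: R0=0xb3 R1=0x12 R2=0x39 R3=0x52 R4=0x61  N=0 Z=0
after  5: R0=0xb3 R1=0x12 R2=0x39 R3=0x52 R4=0x3b  N=0 Z=0
after  6: R0=0xb3 R1=0x12 R2=0x39 R3=0x52 R4=0x12  N=0 Z=0
after  7: R0=0xb3 R1=0x12 R2=0x39 R3=0x52 R4=0xa1  N=1 Z=0
after  8: R0=0xb3 R1=0x12 R2=0x39 R3=0x52 R4=0xa1  N=1 Z=0
after  9: R0=0x68 R1=0x12 R2=0x39 R3=0x52 R4=0xa1  N=0 Z=0
-- IRQ taken; context saved, return-PC = 10 --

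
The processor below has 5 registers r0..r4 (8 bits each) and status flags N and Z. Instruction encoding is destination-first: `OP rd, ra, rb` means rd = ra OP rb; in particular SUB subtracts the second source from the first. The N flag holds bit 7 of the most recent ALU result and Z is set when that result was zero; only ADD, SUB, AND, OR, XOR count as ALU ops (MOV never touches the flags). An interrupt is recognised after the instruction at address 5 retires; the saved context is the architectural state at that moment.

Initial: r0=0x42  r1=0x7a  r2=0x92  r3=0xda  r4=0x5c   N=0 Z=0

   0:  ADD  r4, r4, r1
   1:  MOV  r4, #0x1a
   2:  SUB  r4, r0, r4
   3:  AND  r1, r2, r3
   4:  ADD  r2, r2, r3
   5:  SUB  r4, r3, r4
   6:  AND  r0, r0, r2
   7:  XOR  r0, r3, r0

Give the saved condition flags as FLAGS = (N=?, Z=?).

after  0: r0=0x42 r1=0x7a r2=0x92 r3=0xda r4=0xd6  N=1 Z=0
after  1: r0=0x42 r1=0x7a r2=0x92 r3=0xda r4=0x1a  N=1 Z=0
after  2: r0=0x42 r1=0x7a r2=0x92 r3=0xda r4=0x28  N=0 Z=0
after  3: r0=0x42 r1=0x92 r2=0x92 r3=0xda r4=0x28  N=1 Z=0
after  4: r0=0x42 r1=0x92 r2=0x6c r3=0xda r4=0x28  N=0 Z=0
after  5: r0=0x42 r1=0x92 r2=0x6c r3=0xda r4=0xb2  N=1 Z=0
-- IRQ taken; context saved, return-PC = 6 --

FLAGS = (N=1, Z=0)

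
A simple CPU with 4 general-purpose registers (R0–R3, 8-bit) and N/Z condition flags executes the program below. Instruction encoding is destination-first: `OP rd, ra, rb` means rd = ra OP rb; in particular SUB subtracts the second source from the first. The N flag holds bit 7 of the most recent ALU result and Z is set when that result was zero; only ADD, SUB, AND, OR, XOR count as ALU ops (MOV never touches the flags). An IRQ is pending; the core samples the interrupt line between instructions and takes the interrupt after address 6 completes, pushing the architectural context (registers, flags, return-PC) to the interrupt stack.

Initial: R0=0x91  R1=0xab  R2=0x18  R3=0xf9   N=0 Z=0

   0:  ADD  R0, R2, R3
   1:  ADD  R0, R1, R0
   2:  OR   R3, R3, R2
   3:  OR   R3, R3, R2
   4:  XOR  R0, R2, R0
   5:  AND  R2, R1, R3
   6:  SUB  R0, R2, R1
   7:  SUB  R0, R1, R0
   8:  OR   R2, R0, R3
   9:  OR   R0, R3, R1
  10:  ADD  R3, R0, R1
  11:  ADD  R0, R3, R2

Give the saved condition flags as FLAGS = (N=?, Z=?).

after  0: R0=0x11 R1=0xab R2=0x18 R3=0xf9  N=0 Z=0
after  1: R0=0xbc R1=0xab R2=0x18 R3=0xf9  N=1 Z=0
after  2: R0=0xbc R1=0xab R2=0x18 R3=0xf9  N=1 Z=0
after  3: R0=0xbc R1=0xab R2=0x18 R3=0xf9  N=1 Z=0
after  4: R0=0xa4 R1=0xab R2=0x18 R3=0xf9  N=1 Z=0
after  5: R0=0xa4 R1=0xab R2=0xa9 R3=0xf9  N=1 Z=0
after  6: R0=0xfe R1=0xab R2=0xa9 R3=0xf9  N=1 Z=0
-- IRQ taken; context saved, return-PC = 7 --

FLAGS = (N=1, Z=0)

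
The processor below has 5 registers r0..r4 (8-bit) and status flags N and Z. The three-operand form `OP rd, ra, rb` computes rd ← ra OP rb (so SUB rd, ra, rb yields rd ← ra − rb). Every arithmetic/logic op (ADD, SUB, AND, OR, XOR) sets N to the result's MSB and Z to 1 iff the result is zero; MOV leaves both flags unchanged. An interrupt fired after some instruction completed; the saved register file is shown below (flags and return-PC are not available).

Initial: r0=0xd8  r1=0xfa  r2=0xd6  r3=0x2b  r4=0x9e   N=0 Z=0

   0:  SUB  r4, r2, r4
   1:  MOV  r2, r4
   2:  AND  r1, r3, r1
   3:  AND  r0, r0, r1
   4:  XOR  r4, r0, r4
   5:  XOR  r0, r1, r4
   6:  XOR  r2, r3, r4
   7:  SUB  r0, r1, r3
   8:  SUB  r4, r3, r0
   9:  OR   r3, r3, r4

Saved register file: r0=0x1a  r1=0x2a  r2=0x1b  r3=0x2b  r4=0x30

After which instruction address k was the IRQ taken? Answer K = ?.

K = 6

after  0: r0=0xd8 r1=0xfa r2=0xd6 r3=0x2b r4=0x38  N=0 Z=0
after  1: r0=0xd8 r1=0xfa r2=0x38 r3=0x2b r4=0x38  N=0 Z=0
after  2: r0=0xd8 r1=0x2a r2=0x38 r3=0x2b r4=0x38  N=0 Z=0
after  3: r0=0x08 r1=0x2a r2=0x38 r3=0x2b r4=0x38  N=0 Z=0
after  4: r0=0x08 r1=0x2a r2=0x38 r3=0x2b r4=0x30  N=0 Z=0
after  5: r0=0x1a r1=0x2a r2=0x38 r3=0x2b r4=0x30  N=0 Z=0
after  6: r0=0x1a r1=0x2a r2=0x1b r3=0x2b r4=0x30  N=0 Z=0
-- IRQ taken; context saved, return-PC = 7 --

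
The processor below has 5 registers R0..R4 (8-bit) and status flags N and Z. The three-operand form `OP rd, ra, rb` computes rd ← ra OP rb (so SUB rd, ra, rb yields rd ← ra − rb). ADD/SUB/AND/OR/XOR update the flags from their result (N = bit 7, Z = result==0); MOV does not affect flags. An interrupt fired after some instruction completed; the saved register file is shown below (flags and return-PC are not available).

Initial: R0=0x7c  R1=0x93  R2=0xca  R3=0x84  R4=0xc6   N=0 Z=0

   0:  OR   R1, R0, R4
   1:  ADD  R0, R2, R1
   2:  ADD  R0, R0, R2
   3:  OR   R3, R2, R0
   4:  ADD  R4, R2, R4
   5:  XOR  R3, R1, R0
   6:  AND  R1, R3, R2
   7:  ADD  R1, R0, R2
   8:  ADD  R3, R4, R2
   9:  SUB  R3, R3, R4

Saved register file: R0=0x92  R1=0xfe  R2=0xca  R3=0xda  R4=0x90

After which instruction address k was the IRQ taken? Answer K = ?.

after  0: R0=0x7c R1=0xfe R2=0xca R3=0x84 R4=0xc6  N=1 Z=0
after  1: R0=0xc8 R1=0xfe R2=0xca R3=0x84 R4=0xc6  N=1 Z=0
after  2: R0=0x92 R1=0xfe R2=0xca R3=0x84 R4=0xc6  N=1 Z=0
after  3: R0=0x92 R1=0xfe R2=0xca R3=0xda R4=0xc6  N=1 Z=0
after  4: R0=0x92 R1=0xfe R2=0xca R3=0xda R4=0x90  N=1 Z=0
-- IRQ taken; context saved, return-PC = 5 --

K = 4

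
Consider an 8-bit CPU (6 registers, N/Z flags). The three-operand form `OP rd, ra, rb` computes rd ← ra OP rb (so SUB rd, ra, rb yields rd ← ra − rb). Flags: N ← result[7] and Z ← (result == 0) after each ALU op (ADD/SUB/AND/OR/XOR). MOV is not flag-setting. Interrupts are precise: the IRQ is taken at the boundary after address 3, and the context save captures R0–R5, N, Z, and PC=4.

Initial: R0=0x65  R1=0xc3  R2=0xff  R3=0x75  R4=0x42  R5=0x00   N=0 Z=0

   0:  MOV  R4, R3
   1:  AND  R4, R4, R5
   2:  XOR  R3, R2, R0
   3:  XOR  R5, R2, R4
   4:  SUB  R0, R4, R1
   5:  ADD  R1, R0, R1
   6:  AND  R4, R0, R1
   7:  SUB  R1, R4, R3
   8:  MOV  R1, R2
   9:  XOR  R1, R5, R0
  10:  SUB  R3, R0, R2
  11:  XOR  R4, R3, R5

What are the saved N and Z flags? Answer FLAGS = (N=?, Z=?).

after  0: R0=0x65 R1=0xc3 R2=0xff R3=0x75 R4=0x75 R5=0x00  N=0 Z=0
after  1: R0=0x65 R1=0xc3 R2=0xff R3=0x75 R4=0x00 R5=0x00  N=0 Z=1
after  2: R0=0x65 R1=0xc3 R2=0xff R3=0x9a R4=0x00 R5=0x00  N=1 Z=0
after  3: R0=0x65 R1=0xc3 R2=0xff R3=0x9a R4=0x00 R5=0xff  N=1 Z=0
-- IRQ taken; context saved, return-PC = 4 --

FLAGS = (N=1, Z=0)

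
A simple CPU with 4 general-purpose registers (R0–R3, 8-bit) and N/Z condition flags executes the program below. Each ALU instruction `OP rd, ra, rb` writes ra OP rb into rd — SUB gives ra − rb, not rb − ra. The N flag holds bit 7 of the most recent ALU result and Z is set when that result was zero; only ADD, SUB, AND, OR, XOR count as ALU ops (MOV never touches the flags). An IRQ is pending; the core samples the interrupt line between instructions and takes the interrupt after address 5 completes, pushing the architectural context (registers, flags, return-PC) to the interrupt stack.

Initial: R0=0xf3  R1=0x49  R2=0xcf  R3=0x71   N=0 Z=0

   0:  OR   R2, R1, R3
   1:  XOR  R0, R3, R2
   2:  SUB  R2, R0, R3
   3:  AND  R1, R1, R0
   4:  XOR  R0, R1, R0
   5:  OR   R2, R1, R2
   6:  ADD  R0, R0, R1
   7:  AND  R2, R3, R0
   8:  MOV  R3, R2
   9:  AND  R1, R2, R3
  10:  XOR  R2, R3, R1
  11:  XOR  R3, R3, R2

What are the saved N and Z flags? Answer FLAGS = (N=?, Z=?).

FLAGS = (N=1, Z=0)

after  0: R0=0xf3 R1=0x49 R2=0x79 R3=0x71  N=0 Z=0
after  1: R0=0x08 R1=0x49 R2=0x79 R3=0x71  N=0 Z=0
after  2: R0=0x08 R1=0x49 R2=0x97 R3=0x71  N=1 Z=0
after  3: R0=0x08 R1=0x08 R2=0x97 R3=0x71  N=0 Z=0
after  4: R0=0x00 R1=0x08 R2=0x97 R3=0x71  N=0 Z=1
after  5: R0=0x00 R1=0x08 R2=0x9f R3=0x71  N=1 Z=0
-- IRQ taken; context saved, return-PC = 6 --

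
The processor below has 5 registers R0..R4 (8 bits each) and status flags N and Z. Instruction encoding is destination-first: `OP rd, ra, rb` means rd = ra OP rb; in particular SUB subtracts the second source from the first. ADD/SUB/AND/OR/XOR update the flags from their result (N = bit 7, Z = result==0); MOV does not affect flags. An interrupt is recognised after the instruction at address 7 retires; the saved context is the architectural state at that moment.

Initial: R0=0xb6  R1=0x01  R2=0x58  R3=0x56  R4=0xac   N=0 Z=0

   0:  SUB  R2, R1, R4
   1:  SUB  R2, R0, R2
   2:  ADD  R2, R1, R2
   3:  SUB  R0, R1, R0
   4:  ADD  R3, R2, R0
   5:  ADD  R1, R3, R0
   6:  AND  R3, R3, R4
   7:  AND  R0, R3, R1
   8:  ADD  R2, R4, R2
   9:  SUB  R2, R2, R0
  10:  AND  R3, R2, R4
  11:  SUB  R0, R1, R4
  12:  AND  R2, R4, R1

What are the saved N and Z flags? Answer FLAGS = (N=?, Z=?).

FLAGS = (N=1, Z=0)

after  0: R0=0xb6 R1=0x01 R2=0x55 R3=0x56 R4=0xac  N=0 Z=0
after  1: R0=0xb6 R1=0x01 R2=0x61 R3=0x56 R4=0xac  N=0 Z=0
after  2: R0=0xb6 R1=0x01 R2=0x62 R3=0x56 R4=0xac  N=0 Z=0
after  3: R0=0x4b R1=0x01 R2=0x62 R3=0x56 R4=0xac  N=0 Z=0
after  4: R0=0x4b R1=0x01 R2=0x62 R3=0xad R4=0xac  N=1 Z=0
after  5: R0=0x4b R1=0xf8 R2=0x62 R3=0xad R4=0xac  N=1 Z=0
after  6: R0=0x4b R1=0xf8 R2=0x62 R3=0xac R4=0xac  N=1 Z=0
after  7: R0=0xa8 R1=0xf8 R2=0x62 R3=0xac R4=0xac  N=1 Z=0
-- IRQ taken; context saved, return-PC = 8 --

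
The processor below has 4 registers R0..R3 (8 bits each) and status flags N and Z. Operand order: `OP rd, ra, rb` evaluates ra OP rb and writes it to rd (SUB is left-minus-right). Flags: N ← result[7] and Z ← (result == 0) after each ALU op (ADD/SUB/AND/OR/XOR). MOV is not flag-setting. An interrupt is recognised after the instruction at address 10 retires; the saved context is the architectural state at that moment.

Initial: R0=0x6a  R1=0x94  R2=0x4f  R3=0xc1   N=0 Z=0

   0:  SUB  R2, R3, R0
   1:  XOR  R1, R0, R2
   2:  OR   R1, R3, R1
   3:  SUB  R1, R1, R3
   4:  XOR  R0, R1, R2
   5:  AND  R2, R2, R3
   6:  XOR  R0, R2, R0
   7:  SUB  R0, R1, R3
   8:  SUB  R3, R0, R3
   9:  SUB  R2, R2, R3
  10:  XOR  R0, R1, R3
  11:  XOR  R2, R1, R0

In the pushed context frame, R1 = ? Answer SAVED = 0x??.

after  0: R0=0x6a R1=0x94 R2=0x57 R3=0xc1  N=0 Z=0
after  1: R0=0x6a R1=0x3d R2=0x57 R3=0xc1  N=0 Z=0
after  2: R0=0x6a R1=0xfd R2=0x57 R3=0xc1  N=1 Z=0
after  3: R0=0x6a R1=0x3c R2=0x57 R3=0xc1  N=0 Z=0
after  4: R0=0x6b R1=0x3c R2=0x57 R3=0xc1  N=0 Z=0
after  5: R0=0x6b R1=0x3c R2=0x41 R3=0xc1  N=0 Z=0
after  6: R0=0x2a R1=0x3c R2=0x41 R3=0xc1  N=0 Z=0
after  7: R0=0x7b R1=0x3c R2=0x41 R3=0xc1  N=0 Z=0
after  8: R0=0x7b R1=0x3c R2=0x41 R3=0xba  N=1 Z=0
after  9: R0=0x7b R1=0x3c R2=0x87 R3=0xba  N=1 Z=0
after 10: R0=0x86 R1=0x3c R2=0x87 R3=0xba  N=1 Z=0
-- IRQ taken; context saved, return-PC = 11 --

SAVED = 0x3c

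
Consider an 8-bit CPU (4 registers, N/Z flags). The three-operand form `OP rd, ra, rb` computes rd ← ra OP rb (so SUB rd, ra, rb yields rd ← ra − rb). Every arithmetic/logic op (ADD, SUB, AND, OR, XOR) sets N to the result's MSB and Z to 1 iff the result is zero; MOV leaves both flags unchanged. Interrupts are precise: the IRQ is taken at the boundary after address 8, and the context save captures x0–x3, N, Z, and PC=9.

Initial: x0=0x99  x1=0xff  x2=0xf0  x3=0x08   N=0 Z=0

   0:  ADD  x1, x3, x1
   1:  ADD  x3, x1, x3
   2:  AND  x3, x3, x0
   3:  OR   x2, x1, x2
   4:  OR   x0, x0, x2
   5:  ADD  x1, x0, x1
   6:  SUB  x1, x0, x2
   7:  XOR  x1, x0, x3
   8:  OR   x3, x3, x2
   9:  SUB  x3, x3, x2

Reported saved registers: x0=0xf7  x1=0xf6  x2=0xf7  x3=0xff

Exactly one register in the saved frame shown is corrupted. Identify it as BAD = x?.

after  0: x0=0x99 x1=0x07 x2=0xf0 x3=0x08  N=0 Z=0
after  1: x0=0x99 x1=0x07 x2=0xf0 x3=0x0f  N=0 Z=0
after  2: x0=0x99 x1=0x07 x2=0xf0 x3=0x09  N=0 Z=0
after  3: x0=0x99 x1=0x07 x2=0xf7 x3=0x09  N=1 Z=0
after  4: x0=0xff x1=0x07 x2=0xf7 x3=0x09  N=1 Z=0
after  5: x0=0xff x1=0x06 x2=0xf7 x3=0x09  N=0 Z=0
after  6: x0=0xff x1=0x08 x2=0xf7 x3=0x09  N=0 Z=0
after  7: x0=0xff x1=0xf6 x2=0xf7 x3=0x09  N=1 Z=0
after  8: x0=0xff x1=0xf6 x2=0xf7 x3=0xff  N=1 Z=0
-- IRQ taken; context saved, return-PC = 9 --
mismatch: x0: reported 0xf7 vs actual 0xff

BAD = x0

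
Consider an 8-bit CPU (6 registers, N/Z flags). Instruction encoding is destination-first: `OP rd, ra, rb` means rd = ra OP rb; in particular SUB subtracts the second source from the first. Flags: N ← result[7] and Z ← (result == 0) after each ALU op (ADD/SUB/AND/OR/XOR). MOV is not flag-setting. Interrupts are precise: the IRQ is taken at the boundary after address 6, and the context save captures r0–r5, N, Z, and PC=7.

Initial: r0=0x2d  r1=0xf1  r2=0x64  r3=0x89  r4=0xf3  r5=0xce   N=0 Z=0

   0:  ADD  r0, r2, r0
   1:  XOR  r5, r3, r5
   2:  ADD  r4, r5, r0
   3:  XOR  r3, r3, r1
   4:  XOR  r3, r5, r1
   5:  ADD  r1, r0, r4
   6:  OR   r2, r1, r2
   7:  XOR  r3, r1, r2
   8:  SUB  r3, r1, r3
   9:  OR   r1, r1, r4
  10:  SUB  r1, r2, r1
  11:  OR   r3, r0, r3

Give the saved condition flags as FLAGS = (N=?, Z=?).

FLAGS = (N=0, Z=0)

after  0: r0=0x91 r1=0xf1 r2=0x64 r3=0x89 r4=0xf3 r5=0xce  N=1 Z=0
after  1: r0=0x91 r1=0xf1 r2=0x64 r3=0x89 r4=0xf3 r5=0x47  N=0 Z=0
after  2: r0=0x91 r1=0xf1 r2=0x64 r3=0x89 r4=0xd8 r5=0x47  N=1 Z=0
after  3: r0=0x91 r1=0xf1 r2=0x64 r3=0x78 r4=0xd8 r5=0x47  N=0 Z=0
after  4: r0=0x91 r1=0xf1 r2=0x64 r3=0xb6 r4=0xd8 r5=0x47  N=1 Z=0
after  5: r0=0x91 r1=0x69 r2=0x64 r3=0xb6 r4=0xd8 r5=0x47  N=0 Z=0
after  6: r0=0x91 r1=0x69 r2=0x6d r3=0xb6 r4=0xd8 r5=0x47  N=0 Z=0
-- IRQ taken; context saved, return-PC = 7 --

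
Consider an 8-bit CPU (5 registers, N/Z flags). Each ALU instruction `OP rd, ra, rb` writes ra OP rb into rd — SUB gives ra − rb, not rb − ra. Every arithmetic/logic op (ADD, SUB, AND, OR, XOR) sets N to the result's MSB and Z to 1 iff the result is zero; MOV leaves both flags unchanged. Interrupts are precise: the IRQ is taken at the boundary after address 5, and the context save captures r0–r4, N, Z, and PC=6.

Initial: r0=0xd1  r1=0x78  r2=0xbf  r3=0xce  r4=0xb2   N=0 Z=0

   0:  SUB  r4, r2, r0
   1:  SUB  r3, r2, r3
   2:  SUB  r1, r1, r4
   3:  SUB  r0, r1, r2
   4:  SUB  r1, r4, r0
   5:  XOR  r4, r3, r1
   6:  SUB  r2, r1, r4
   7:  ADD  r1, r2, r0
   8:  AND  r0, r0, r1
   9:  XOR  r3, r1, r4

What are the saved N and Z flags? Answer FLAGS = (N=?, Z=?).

after  0: r0=0xd1 r1=0x78 r2=0xbf r3=0xce r4=0xee  N=1 Z=0
after  1: r0=0xd1 r1=0x78 r2=0xbf r3=0xf1 r4=0xee  N=1 Z=0
after  2: r0=0xd1 r1=0x8a r2=0xbf r3=0xf1 r4=0xee  N=1 Z=0
after  3: r0=0xcb r1=0x8a r2=0xbf r3=0xf1 r4=0xee  N=1 Z=0
after  4: r0=0xcb r1=0x23 r2=0xbf r3=0xf1 r4=0xee  N=0 Z=0
after  5: r0=0xcb r1=0x23 r2=0xbf r3=0xf1 r4=0xd2  N=1 Z=0
-- IRQ taken; context saved, return-PC = 6 --

FLAGS = (N=1, Z=0)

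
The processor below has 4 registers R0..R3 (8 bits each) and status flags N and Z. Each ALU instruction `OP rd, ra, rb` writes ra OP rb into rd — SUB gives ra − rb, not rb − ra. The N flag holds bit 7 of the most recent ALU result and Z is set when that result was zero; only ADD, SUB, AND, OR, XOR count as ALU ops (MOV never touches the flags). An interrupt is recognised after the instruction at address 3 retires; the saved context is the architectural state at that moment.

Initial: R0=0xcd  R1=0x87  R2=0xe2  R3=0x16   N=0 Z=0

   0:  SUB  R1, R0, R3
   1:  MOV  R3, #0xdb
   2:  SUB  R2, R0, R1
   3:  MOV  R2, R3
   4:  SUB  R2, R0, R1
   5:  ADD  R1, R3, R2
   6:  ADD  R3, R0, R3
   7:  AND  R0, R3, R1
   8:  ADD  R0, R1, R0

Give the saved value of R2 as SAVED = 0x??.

after  0: R0=0xcd R1=0xb7 R2=0xe2 R3=0x16  N=1 Z=0
after  1: R0=0xcd R1=0xb7 R2=0xe2 R3=0xdb  N=1 Z=0
after  2: R0=0xcd R1=0xb7 R2=0x16 R3=0xdb  N=0 Z=0
after  3: R0=0xcd R1=0xb7 R2=0xdb R3=0xdb  N=0 Z=0
-- IRQ taken; context saved, return-PC = 4 --

SAVED = 0xdb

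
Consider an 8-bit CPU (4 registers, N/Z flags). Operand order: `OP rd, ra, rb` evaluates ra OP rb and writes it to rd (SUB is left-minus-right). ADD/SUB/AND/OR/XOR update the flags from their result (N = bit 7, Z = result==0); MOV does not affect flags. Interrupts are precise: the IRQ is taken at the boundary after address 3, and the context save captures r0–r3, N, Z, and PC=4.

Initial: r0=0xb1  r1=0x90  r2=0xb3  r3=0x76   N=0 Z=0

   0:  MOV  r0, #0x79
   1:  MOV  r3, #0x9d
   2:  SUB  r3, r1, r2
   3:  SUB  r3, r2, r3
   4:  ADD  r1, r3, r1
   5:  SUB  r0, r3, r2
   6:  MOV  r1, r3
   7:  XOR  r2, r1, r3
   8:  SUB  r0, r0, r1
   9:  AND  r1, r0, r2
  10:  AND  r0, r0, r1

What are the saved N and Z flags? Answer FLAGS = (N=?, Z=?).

FLAGS = (N=1, Z=0)

after  0: r0=0x79 r1=0x90 r2=0xb3 r3=0x76  N=0 Z=0
after  1: r0=0x79 r1=0x90 r2=0xb3 r3=0x9d  N=0 Z=0
after  2: r0=0x79 r1=0x90 r2=0xb3 r3=0xdd  N=1 Z=0
after  3: r0=0x79 r1=0x90 r2=0xb3 r3=0xd6  N=1 Z=0
-- IRQ taken; context saved, return-PC = 4 --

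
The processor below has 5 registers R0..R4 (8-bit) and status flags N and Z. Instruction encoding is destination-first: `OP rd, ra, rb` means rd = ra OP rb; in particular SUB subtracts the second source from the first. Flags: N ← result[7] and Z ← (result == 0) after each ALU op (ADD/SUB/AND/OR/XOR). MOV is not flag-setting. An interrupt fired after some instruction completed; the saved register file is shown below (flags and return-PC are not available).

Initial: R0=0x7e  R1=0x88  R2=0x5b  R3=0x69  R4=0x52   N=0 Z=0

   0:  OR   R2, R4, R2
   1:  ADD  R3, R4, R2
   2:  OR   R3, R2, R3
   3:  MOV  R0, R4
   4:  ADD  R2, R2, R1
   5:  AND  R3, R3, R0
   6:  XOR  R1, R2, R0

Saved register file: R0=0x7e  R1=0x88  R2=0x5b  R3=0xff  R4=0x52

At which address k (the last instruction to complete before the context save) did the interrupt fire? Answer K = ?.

K = 2

after  0: R0=0x7e R1=0x88 R2=0x5b R3=0x69 R4=0x52  N=0 Z=0
after  1: R0=0x7e R1=0x88 R2=0x5b R3=0xad R4=0x52  N=1 Z=0
after  2: R0=0x7e R1=0x88 R2=0x5b R3=0xff R4=0x52  N=1 Z=0
-- IRQ taken; context saved, return-PC = 3 --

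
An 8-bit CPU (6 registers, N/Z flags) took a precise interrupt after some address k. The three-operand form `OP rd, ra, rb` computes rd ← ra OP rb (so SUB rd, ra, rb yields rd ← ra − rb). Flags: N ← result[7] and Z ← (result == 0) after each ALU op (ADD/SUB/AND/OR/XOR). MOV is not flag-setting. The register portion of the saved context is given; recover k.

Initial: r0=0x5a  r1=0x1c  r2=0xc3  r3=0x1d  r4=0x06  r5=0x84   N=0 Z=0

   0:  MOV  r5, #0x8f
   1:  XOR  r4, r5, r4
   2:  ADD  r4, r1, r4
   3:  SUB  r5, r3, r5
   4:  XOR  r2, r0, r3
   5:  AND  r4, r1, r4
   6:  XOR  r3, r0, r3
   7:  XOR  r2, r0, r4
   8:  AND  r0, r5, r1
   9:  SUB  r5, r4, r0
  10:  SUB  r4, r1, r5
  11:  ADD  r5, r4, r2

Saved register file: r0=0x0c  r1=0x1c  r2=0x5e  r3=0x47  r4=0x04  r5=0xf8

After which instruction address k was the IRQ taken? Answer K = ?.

K = 9

after  0: r0=0x5a r1=0x1c r2=0xc3 r3=0x1d r4=0x06 r5=0x8f  N=0 Z=0
after  1: r0=0x5a r1=0x1c r2=0xc3 r3=0x1d r4=0x89 r5=0x8f  N=1 Z=0
after  2: r0=0x5a r1=0x1c r2=0xc3 r3=0x1d r4=0xa5 r5=0x8f  N=1 Z=0
after  3: r0=0x5a r1=0x1c r2=0xc3 r3=0x1d r4=0xa5 r5=0x8e  N=1 Z=0
after  4: r0=0x5a r1=0x1c r2=0x47 r3=0x1d r4=0xa5 r5=0x8e  N=0 Z=0
after  5: r0=0x5a r1=0x1c r2=0x47 r3=0x1d r4=0x04 r5=0x8e  N=0 Z=0
after  6: r0=0x5a r1=0x1c r2=0x47 r3=0x47 r4=0x04 r5=0x8e  N=0 Z=0
after  7: r0=0x5a r1=0x1c r2=0x5e r3=0x47 r4=0x04 r5=0x8e  N=0 Z=0
after  8: r0=0x0c r1=0x1c r2=0x5e r3=0x47 r4=0x04 r5=0x8e  N=0 Z=0
after  9: r0=0x0c r1=0x1c r2=0x5e r3=0x47 r4=0x04 r5=0xf8  N=1 Z=0
-- IRQ taken; context saved, return-PC = 10 --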